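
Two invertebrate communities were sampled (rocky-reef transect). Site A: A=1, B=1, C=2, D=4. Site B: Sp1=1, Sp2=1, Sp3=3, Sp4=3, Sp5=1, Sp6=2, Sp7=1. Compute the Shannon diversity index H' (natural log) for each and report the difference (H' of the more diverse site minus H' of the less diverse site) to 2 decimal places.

Site A: N=8, proportions 0.125, 0.125, 0.25, 0.5, giving H' = 1.2130 (working shown to 4 dp, full precision carried).
Site B: N=12, proportions 0.0833, 0.0833, 0.25, 0.25, 0.0833, 0.1667, 0.0833, giving H' = 1.8201.
Difference = |1.2130 − 1.8201| = 0.6071, i.e. 0.61 to 2 decimal places.

0.61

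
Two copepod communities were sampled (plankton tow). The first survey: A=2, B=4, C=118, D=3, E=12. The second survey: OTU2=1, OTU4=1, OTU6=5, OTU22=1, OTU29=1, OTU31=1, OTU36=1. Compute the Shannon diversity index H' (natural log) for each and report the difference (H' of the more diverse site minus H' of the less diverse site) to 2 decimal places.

The first survey: N=139, proportions 0.0144, 0.0288, 0.8489, 0.0216, 0.0863, giving H' = 0.5964 (working shown to 4 dp, full precision carried).
The second survey: N=11, proportions 0.0909, 0.0909, 0.4545, 0.0909, 0.0909, 0.0909, 0.0909, giving H' = 1.6663.
Difference = |0.5964 − 1.6663| = 1.0699, i.e. 1.07 to 2 decimal places.

1.07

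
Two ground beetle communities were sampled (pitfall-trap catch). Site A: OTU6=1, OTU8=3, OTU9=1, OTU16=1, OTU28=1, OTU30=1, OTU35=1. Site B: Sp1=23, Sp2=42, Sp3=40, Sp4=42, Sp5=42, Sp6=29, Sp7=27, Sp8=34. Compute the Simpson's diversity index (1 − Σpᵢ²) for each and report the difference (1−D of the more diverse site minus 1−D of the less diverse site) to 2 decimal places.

0.05

Site A: N=9, proportions 0.1111, 0.3333, 0.1111, 0.1111, 0.1111, 0.1111, 0.1111, giving 1−D = 0.8148 (working shown to 4 dp, full precision carried).
Site B: N=279, proportions 0.0824, 0.1505, 0.1434, 0.1505, 0.1505, 0.1039, 0.0968, 0.1219, giving 1−D = 0.8696.
Difference = |0.8148 − 0.8696| = 0.0548, i.e. 0.05 to 2 decimal places.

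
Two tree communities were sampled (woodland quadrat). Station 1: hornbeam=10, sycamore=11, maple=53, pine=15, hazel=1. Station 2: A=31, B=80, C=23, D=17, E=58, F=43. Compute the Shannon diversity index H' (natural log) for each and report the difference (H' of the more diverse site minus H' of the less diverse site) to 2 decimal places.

Station 1: N=90, proportions 0.1111, 0.1222, 0.5889, 0.1667, 0.0111, giving H' = 1.1615 (working shown to 4 dp, full precision carried).
Station 2: N=252, proportions 0.123, 0.3175, 0.0913, 0.0675, 0.2302, 0.1706, giving H' = 1.6622.
Difference = |1.1615 − 1.6622| = 0.5007, i.e. 0.50 to 2 decimal places.

0.50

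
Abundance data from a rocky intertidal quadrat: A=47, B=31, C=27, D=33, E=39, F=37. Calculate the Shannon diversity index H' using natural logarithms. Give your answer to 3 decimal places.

Total N = 47+31+27+33+39+37 = 214, so the proportions are 0.21963, 0.14486, 0.12617, 0.15421, 0.18224, 0.1729 (working shown to 5 dp, full precision carried).
Each pᵢ ln pᵢ term: 0.21963×(-1.51583)=-0.33292, 0.14486×(-1.93199)=-0.27987, 0.12617×(-2.07014)=-0.26119, 0.15421×(-1.86947)=-0.28828, 0.18224×(-1.70241)=-0.31025, 0.1729×(-1.75506)=-0.30344.
Sum = -1.77595, so H' = 1.776.

1.776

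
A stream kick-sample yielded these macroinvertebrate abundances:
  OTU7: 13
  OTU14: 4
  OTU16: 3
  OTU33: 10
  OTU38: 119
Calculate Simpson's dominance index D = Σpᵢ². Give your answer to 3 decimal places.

Total N = 13+4+3+10+119 = 149, so the proportions are 0.08725, 0.02685, 0.02013, 0.06711, 0.79866 (working shown to 5 dp, full precision carried).
D = 0.08725² + 0.02685² + 0.02013² + 0.06711² + 0.79866² = 0.00761 + 0.00072 + 0.00041 + 0.00450 + 0.63785 = 0.65110.
To 3 decimal places, D = 0.651.

0.651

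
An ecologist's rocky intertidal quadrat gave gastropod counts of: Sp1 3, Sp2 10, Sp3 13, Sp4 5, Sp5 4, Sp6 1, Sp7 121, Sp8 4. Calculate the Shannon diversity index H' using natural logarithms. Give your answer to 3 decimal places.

Total N = 3+10+13+5+4+1+121+4 = 161, so the proportions are 0.01863, 0.06211, 0.08075, 0.03106, 0.02484, 0.00621, 0.75155, 0.02484 (working shown to 5 dp, full precision carried).
Each pᵢ ln pᵢ term: 0.01863×(-3.98279)=-0.07421, 0.06211×(-2.77882)=-0.17260, 0.08075×(-2.51646)=-0.20319, 0.03106×(-3.47197)=-0.10783, 0.02484×(-3.69511)=-0.09180, 0.00621×(-5.08140)=-0.03156, 0.75155×(-0.28561)=-0.21465, 0.02484×(-3.69511)=-0.09180.
Sum = -0.98765, so H' = 0.988.

0.988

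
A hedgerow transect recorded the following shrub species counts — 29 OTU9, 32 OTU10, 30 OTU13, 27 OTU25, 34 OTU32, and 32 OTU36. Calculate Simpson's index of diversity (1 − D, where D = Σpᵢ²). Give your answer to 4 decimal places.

0.8324

Total N = 29+32+30+27+34+32 = 184, so the proportions are 0.157609, 0.173913, 0.163043, 0.146739, 0.184783, 0.173913 (working shown to 6 dp, full precision carried).
D = 0.157609² + 0.173913² + 0.163043² + 0.146739² + 0.184783² + 0.173913² = 0.024841 + 0.030246 + 0.026583 + 0.021532 + 0.034145 + 0.030246 = 0.167592.
So 1 − D = 0.832408, i.e. 0.8324 to 4 decimal places.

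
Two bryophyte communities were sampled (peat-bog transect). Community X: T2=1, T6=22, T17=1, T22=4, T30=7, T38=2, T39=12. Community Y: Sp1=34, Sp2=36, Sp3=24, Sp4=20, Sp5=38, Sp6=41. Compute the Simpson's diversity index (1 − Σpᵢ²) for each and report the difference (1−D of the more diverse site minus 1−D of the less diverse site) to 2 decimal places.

Community X: N=49, proportions 0.0204, 0.449, 0.0204, 0.0816, 0.1429, 0.0408, 0.2449, giving 1−D = 0.7089 (working shown to 4 dp, full precision carried).
Community Y: N=193, proportions 0.1762, 0.1865, 0.1244, 0.1036, 0.1969, 0.2124, giving 1−D = 0.8241.
Difference = |0.7089 − 0.8241| = 0.1152, i.e. 0.12 to 2 decimal places.

0.12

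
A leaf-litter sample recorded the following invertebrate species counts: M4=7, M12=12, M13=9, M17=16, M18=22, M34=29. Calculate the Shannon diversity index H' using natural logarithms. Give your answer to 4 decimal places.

1.6778

Total N = 7+12+9+16+22+29 = 95, so the proportions are 0.073684, 0.126316, 0.094737, 0.168421, 0.231579, 0.305263 (working shown to 6 dp, full precision carried).
Each pᵢ ln pᵢ term: 0.073684×(-2.607967)=-0.192166, 0.126316×(-2.068970)=-0.261344, 0.094737×(-2.356652)=-0.223262, 0.168421×(-1.781288)=-0.300006, 0.231579×(-1.462834)=-0.338762, 0.305263×(-1.186581)=-0.362219.
Sum = -1.677759, so H' = 1.6778.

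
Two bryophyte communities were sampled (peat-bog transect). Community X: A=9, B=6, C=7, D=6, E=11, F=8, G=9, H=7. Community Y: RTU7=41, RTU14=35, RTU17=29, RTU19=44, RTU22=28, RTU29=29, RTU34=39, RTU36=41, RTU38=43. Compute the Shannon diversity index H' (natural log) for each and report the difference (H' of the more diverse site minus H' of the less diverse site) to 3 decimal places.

0.124

Community X: N=63, proportions 0.14286, 0.09524, 0.11111, 0.09524, 0.1746, 0.12698, 0.14286, 0.11111, giving H' = 2.05891 (working shown to 5 dp, full precision carried).
Community Y: N=329, proportions 0.12462, 0.10638, 0.08815, 0.13374, 0.08511, 0.08815, 0.11854, 0.12462, 0.1307, giving H' = 2.18308.
Difference = |2.05891 − 2.18308| = 0.12417, i.e. 0.124 to 3 decimal places.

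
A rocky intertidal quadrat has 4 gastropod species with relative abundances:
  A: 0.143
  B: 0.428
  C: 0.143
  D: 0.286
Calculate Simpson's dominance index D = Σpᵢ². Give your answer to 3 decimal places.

0.306

D = 0.143² + 0.428² + 0.143² + 0.286² = 0.02045 + 0.18318 + 0.02045 + 0.08180 = 0.30588 (working shown to 5 dp, full precision carried).
To 3 decimal places, D = 0.306.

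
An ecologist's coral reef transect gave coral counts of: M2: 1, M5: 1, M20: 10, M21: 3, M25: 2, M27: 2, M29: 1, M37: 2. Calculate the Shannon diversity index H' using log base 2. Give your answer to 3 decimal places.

2.461

Total N = 1+1+10+3+2+2+1+2 = 22, so the proportions are 0.04545, 0.04545, 0.45455, 0.13636, 0.09091, 0.09091, 0.04545, 0.09091 (working shown to 5 dp, full precision carried).
Each pᵢ log₂ pᵢ term: 0.04545×(-4.45943)=-0.20270, 0.04545×(-4.45943)=-0.20270, 0.45455×(-1.13750)=-0.51705, 0.13636×(-2.87447)=-0.39197, 0.09091×(-3.45943)=-0.31449, 0.09091×(-3.45943)=-0.31449, 0.04545×(-4.45943)=-0.20270, 0.09091×(-3.45943)=-0.31449.
Sum = -2.46061, so H' = 2.461.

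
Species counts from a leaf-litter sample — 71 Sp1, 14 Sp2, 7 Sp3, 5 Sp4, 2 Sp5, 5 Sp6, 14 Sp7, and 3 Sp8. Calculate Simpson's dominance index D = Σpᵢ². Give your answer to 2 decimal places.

Total N = 71+14+7+5+2+5+14+3 = 121, so the proportions are 0.5868, 0.1157, 0.0579, 0.0413, 0.0165, 0.0413, 0.1157, 0.0248 (working shown to 4 dp, full precision carried).
D = 0.5868² + 0.1157² + 0.0579² + 0.0413² + 0.0165² + 0.0413² + 0.1157² + 0.0248² = 0.3443 + 0.0134 + 0.0033 + 0.0017 + 0.0003 + 0.0017 + 0.0134 + 0.0006 = 0.3787.
To 2 decimal places, D = 0.38.

0.38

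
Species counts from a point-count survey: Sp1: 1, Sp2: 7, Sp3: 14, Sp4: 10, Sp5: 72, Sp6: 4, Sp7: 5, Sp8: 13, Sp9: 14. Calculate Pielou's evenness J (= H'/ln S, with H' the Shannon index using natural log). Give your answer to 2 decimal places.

0.74

Total N = 1+7+14+10+72+4+5+13+14 = 140, so the proportions are 0.0071, 0.05, 0.1, 0.0714, 0.5143, 0.0286, 0.0357, 0.0929, 0.1 (working shown to 4 dp, full precision carried).
H' = −Σ pᵢ ln pᵢ = −((-0.0353) + (-0.1498) + (-0.2303) + (-0.1885) + (-0.3420) + (-0.1016) + (-0.1190) + (-0.2207) + (-0.2303)) = 1.6174.
With S = 9 species, ln S = 2.1972, so J = 1.6174/2.1972 = 0.7361, i.e. 0.74 to 2 decimal places.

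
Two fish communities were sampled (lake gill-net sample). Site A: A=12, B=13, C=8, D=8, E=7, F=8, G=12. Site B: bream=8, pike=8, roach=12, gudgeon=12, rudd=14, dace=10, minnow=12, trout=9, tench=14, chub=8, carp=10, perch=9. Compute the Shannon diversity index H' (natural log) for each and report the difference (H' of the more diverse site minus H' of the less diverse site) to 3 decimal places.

0.546

Site A: N=68, proportions 0.176471, 0.191176, 0.117647, 0.117647, 0.102941, 0.117647, 0.176471, giving H' = 1.917889 (working shown to 6 dp, full precision carried).
Site B: N=126, proportions 0.063492, 0.063492, 0.095238, 0.095238, 0.111111, 0.079365, 0.095238, 0.071429, 0.111111, 0.063492, 0.079365, 0.071429, giving H' = 2.464388.
Difference = |1.917889 − 2.464388| = 0.546499, i.e. 0.546 to 3 decimal places.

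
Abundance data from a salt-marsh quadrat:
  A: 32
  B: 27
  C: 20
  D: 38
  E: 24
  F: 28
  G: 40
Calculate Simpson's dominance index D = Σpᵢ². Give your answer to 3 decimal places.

Total N = 32+27+20+38+24+28+40 = 209, so the proportions are 0.15311, 0.12919, 0.09569, 0.18182, 0.11483, 0.13397, 0.19139 (working shown to 5 dp, full precision carried).
D = 0.15311² + 0.12919² + 0.09569² + 0.18182² + 0.11483² + 0.13397² + 0.19139² = 0.02344 + 0.01669 + 0.00916 + 0.03306 + 0.01319 + 0.01795 + 0.03663 = 0.15011.
To 3 decimal places, D = 0.150.

0.150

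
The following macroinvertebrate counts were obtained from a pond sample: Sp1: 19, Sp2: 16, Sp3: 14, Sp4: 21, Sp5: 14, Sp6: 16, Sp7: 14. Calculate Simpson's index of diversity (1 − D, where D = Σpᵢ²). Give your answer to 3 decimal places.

0.854

Total N = 19+16+14+21+14+16+14 = 114, so the proportions are 0.16667, 0.14035, 0.12281, 0.18421, 0.12281, 0.14035, 0.12281 (working shown to 5 dp, full precision carried).
D = 0.16667² + 0.14035² + 0.12281² + 0.18421² + 0.12281² + 0.14035² + 0.12281² = 0.02778 + 0.01970 + 0.01508 + 0.03393 + 0.01508 + 0.01970 + 0.01508 = 0.14635.
So 1 − D = 0.85365, i.e. 0.854 to 3 decimal places.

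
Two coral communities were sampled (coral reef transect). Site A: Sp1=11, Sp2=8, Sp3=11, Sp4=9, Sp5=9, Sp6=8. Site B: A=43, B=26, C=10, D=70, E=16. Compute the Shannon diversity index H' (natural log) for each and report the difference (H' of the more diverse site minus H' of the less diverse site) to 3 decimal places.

0.381

Site A: N=56, proportions 0.196429, 0.142857, 0.196429, 0.160714, 0.160714, 0.142857, giving H' = 1.782944 (working shown to 6 dp, full precision carried).
Site B: N=165, proportions 0.260606, 0.157576, 0.060606, 0.424242, 0.09697, giving H' = 1.401557.
Difference = |1.782944 − 1.401557| = 0.381387, i.e. 0.381 to 3 decimal places.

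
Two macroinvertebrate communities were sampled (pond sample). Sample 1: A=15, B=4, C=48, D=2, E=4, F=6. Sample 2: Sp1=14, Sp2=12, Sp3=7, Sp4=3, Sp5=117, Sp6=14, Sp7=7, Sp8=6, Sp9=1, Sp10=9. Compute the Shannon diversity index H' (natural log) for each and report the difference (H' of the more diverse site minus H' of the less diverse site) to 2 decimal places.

0.24

Sample 1: N=79, proportions 0.1899, 0.0506, 0.6076, 0.0253, 0.0506, 0.0759, giving H' = 1.2091 (working shown to 4 dp, full precision carried).
Sample 2: N=190, proportions 0.0737, 0.0632, 0.0368, 0.0158, 0.6158, 0.0737, 0.0368, 0.0316, 0.0053, 0.0474, giving H' = 1.4473.
Difference = |1.2091 − 1.4473| = 0.2382, i.e. 0.24 to 2 decimal places.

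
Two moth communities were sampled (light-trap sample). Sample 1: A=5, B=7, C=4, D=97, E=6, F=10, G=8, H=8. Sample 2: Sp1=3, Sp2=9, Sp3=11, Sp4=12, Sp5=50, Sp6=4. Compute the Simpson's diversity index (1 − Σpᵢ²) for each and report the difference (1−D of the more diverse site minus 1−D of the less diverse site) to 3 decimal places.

Sample 1: N=145, proportions 0.03448, 0.04828, 0.02759, 0.66897, 0.04138, 0.06897, 0.05517, 0.05517, giving 1−D = 0.53565 (working shown to 5 dp, full precision carried).
Sample 2: N=89, proportions 0.03371, 0.10112, 0.1236, 0.13483, 0.5618, 0.04494, giving 1−D = 0.63755.
Difference = |0.53565 − 0.63755| = 0.10190, i.e. 0.102 to 3 decimal places.

0.102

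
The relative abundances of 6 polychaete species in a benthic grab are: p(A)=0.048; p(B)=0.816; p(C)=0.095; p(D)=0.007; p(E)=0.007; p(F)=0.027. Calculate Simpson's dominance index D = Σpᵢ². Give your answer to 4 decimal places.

D = 0.048² + 0.816² + 0.095² + 0.007² + 0.007² + 0.027² = 0.002304 + 0.665856 + 0.009025 + 0.000049 + 0.000049 + 0.000729 = 0.678012 (working shown to 6 dp, full precision carried).
To 4 decimal places, D = 0.6780.

0.6780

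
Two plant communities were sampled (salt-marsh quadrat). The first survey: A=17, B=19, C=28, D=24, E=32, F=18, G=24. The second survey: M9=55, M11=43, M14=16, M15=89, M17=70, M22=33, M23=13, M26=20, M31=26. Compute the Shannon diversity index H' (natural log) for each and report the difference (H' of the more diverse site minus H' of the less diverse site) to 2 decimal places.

0.10

The first survey: N=162, proportions 0.1049, 0.1173, 0.1728, 0.1481, 0.1975, 0.1111, 0.1481, giving H' = 1.9216 (working shown to 4 dp, full precision carried).
The second survey: N=365, proportions 0.1507, 0.1178, 0.0438, 0.2438, 0.1918, 0.0904, 0.0356, 0.0548, 0.0712, giving H' = 2.0184.
Difference = |1.9216 − 2.0184| = 0.0968, i.e. 0.10 to 2 decimal places.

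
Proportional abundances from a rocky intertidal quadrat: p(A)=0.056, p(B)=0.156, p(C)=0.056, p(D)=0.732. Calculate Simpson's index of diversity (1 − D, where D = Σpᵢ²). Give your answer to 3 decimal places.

D = 0.056² + 0.156² + 0.056² + 0.732² = 0.00314 + 0.02434 + 0.00314 + 0.53582 = 0.56643 (working shown to 5 dp, full precision carried).
So 1 − D = 0.43357, i.e. 0.434 to 3 decimal places.

0.434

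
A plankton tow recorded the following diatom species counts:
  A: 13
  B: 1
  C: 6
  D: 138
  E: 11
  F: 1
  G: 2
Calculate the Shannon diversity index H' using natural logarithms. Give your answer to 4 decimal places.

Total N = 13+1+6+138+11+1+2 = 172, so the proportions are 0.075581, 0.005814, 0.034884, 0.802326, 0.063953, 0.005814, 0.011628 (working shown to 6 dp, full precision carried).
Each pᵢ ln pᵢ term: 0.075581×(-2.582545)=-0.195192, 0.005814×(-5.147494)=-0.029927, 0.034884×(-3.355735)=-0.117061, 0.802326×(-0.220241)=-0.176705, 0.063953×(-2.749599)=-0.175846, 0.005814×(-5.147494)=-0.029927, 0.011628×(-4.454347)=-0.051795.
Sum = -0.776453, so H' = 0.7765.

0.7765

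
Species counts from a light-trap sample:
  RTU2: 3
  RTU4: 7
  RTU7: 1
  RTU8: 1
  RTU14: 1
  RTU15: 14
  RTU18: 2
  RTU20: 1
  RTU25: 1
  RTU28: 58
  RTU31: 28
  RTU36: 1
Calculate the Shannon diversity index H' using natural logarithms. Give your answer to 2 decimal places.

Total N = 3+7+1+1+1+14+2+1+1+58+28+1 = 118, so the proportions are 0.0254, 0.0593, 0.0085, 0.0085, 0.0085, 0.1186, 0.0169, 0.0085, 0.0085, 0.4915, 0.2373, 0.0085 (working shown to 4 dp, full precision carried).
Each pᵢ ln pᵢ term: 0.0254×(-3.6721)=-0.0934, 0.0593×(-2.8248)=-0.1676, 0.0085×(-4.7707)=-0.0404, 0.0085×(-4.7707)=-0.0404, 0.0085×(-4.7707)=-0.0404, 0.1186×(-2.1316)=-0.2529, 0.0169×(-4.0775)=-0.0691, 0.0085×(-4.7707)=-0.0404, 0.0085×(-4.7707)=-0.0404, 0.4915×(-0.7102)=-0.3491, 0.2373×(-1.4385)=-0.3413, 0.0085×(-4.7707)=-0.0404.
Sum = -1.5160, so H' = 1.52.

1.52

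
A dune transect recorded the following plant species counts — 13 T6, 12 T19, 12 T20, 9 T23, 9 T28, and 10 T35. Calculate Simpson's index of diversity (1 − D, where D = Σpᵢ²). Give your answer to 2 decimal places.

Total N = 13+12+12+9+9+10 = 65, so the proportions are 0.2, 0.1846, 0.1846, 0.1385, 0.1385, 0.1538 (working shown to 4 dp, full precision carried).
D = 0.2² + 0.1846² + 0.1846² + 0.1385² + 0.1385² + 0.1538² = 0.0400 + 0.0341 + 0.0341 + 0.0192 + 0.0192 + 0.0237 = 0.1702.
So 1 − D = 0.8298, i.e. 0.83 to 2 decimal places.

0.83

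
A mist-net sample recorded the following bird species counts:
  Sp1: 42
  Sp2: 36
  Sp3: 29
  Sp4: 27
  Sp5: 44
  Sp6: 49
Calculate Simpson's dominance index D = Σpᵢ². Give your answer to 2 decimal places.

0.17

Total N = 42+36+29+27+44+49 = 227, so the proportions are 0.185, 0.1586, 0.1278, 0.1189, 0.1938, 0.2159 (working shown to 4 dp, full precision carried).
D = 0.185² + 0.1586² + 0.1278² + 0.1189² + 0.1938² + 0.2159² = 0.0342 + 0.0252 + 0.0163 + 0.0141 + 0.0376 + 0.0466 = 0.1740.
To 2 decimal places, D = 0.17.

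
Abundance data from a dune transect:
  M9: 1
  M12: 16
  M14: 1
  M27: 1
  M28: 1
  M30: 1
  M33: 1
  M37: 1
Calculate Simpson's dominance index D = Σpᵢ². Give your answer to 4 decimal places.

0.4972

Total N = 1+16+1+1+1+1+1+1 = 23, so the proportions are 0.043478, 0.695652, 0.043478, 0.043478, 0.043478, 0.043478, 0.043478, 0.043478 (working shown to 6 dp, full precision carried).
D = 0.043478² + 0.695652² + 0.043478² + 0.043478² + 0.043478² + 0.043478² + 0.043478² + 0.043478² = 0.001890 + 0.483932 + 0.001890 + 0.001890 + 0.001890 + 0.001890 + 0.001890 + 0.001890 = 0.497164.
To 4 decimal places, D = 0.4972.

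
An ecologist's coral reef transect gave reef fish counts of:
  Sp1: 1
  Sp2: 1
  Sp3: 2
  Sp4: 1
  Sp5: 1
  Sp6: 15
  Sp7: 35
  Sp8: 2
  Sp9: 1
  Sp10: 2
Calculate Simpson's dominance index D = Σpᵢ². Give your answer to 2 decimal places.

Total N = 1+1+2+1+1+15+35+2+1+2 = 61, so the proportions are 0.0164, 0.0164, 0.0328, 0.0164, 0.0164, 0.2459, 0.5738, 0.0328, 0.0164, 0.0328 (working shown to 4 dp, full precision carried).
D = 0.0164² + 0.0164² + 0.0328² + 0.0164² + 0.0164² + 0.2459² + 0.5738² + 0.0328² + 0.0164² + 0.0328² = 0.0003 + 0.0003 + 0.0011 + 0.0003 + 0.0003 + 0.0605 + 0.3292 + 0.0011 + 0.0003 + 0.0011 = 0.3942.
To 2 decimal places, D = 0.39.

0.39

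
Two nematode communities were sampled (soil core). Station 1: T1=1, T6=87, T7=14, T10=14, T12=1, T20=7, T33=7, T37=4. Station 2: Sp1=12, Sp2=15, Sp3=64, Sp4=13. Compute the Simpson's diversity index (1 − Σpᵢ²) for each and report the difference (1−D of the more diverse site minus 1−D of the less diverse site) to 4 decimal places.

0.0147

Station 1: N=135, proportions 0.007407, 0.644444, 0.103704, 0.103704, 0.007407, 0.051852, 0.051852, 0.02963, giving 1−D = 0.556818 (working shown to 6 dp, full precision carried).
Station 2: N=104, proportions 0.115385, 0.144231, 0.615385, 0.125, giving 1−D = 0.571561.
Difference = |0.556818 − 0.571561| = 0.014743, i.e. 0.0147 to 4 decimal places.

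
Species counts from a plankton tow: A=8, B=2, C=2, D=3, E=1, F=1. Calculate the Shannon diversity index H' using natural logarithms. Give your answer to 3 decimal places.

Total N = 8+2+2+3+1+1 = 17, so the proportions are 0.47059, 0.11765, 0.11765, 0.17647, 0.05882, 0.05882 (working shown to 5 dp, full precision carried).
Each pᵢ ln pᵢ term: 0.47059×(-0.75377)=-0.35472, 0.11765×(-2.14007)=-0.25177, 0.11765×(-2.14007)=-0.25177, 0.17647×(-1.73460)=-0.30611, 0.05882×(-2.83321)=-0.16666, 0.05882×(-2.83321)=-0.16666.
Sum = -1.49769, so H' = 1.498.

1.498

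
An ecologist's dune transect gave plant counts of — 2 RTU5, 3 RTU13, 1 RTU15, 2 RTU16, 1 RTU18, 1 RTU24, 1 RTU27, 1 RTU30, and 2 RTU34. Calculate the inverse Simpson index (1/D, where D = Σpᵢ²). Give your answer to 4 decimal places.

7.5385

Total N = 2+3+1+2+1+1+1+1+2 = 14, so the proportions are 0.14285714, 0.21428571, 0.07142857, 0.14285714, 0.07142857, 0.07142857, 0.07142857, 0.07142857, 0.14285714 (working shown to 8 dp, full precision carried).
D = 0.14285714² + 0.21428571² + 0.07142857² + 0.14285714² + 0.07142857² + 0.07142857² + 0.07142857² + 0.07142857² + 0.14285714² = 0.02040816 + 0.04591837 + 0.00510204 + 0.02040816 + 0.00510204 + 0.00510204 + 0.00510204 + 0.00510204 + 0.02040816 = 0.13265306.
So 1/D = 7.538462, i.e. 7.5385 to 4 decimal places.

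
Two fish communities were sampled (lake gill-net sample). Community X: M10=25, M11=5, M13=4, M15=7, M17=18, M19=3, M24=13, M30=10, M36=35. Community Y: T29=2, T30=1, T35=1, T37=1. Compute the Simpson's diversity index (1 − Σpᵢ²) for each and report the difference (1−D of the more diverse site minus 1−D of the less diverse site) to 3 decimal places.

0.103

Community X: N=120, proportions 0.20833, 0.04167, 0.03333, 0.05833, 0.15, 0.025, 0.10833, 0.08333, 0.29167, giving 1−D = 0.82347 (working shown to 5 dp, full precision carried).
Community Y: N=5, proportions 0.4, 0.2, 0.2, 0.2, giving 1−D = 0.72000.
Difference = |0.82347 − 0.72000| = 0.10347, i.e. 0.103 to 3 decimal places.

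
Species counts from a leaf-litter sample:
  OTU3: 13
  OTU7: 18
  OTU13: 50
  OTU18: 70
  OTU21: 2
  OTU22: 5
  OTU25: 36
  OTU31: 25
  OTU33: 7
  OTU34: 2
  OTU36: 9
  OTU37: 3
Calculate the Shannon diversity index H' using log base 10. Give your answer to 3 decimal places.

0.869

Total N = 13+18+50+70+2+5+36+25+7+2+9+3 = 240, so the proportions are 0.05417, 0.075, 0.20833, 0.29167, 0.00833, 0.02083, 0.15, 0.10417, 0.02917, 0.00833, 0.0375, 0.0125 (working shown to 5 dp, full precision carried).
Each pᵢ log₁₀ pᵢ term: 0.05417×(-1.26627)=-0.06859, 0.075×(-1.12494)=-0.08437, 0.20833×(-0.68124)=-0.14193, 0.29167×(-0.53511)=-0.15607, 0.00833×(-2.07918)=-0.01733, 0.02083×(-1.68124)=-0.03503, 0.15×(-0.82391)=-0.12359, 0.10417×(-0.98227)=-0.10232, 0.02917×(-1.53511)=-0.04477, 0.00833×(-2.07918)=-0.01733, 0.0375×(-1.42597)=-0.05347, 0.0125×(-1.90309)=-0.02379.
Sum = -0.86858, so H' = 0.869.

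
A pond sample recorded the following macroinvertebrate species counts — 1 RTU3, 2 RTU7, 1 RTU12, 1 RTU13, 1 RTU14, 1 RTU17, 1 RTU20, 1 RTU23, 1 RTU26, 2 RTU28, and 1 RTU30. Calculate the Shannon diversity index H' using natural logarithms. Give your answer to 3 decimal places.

2.352

Total N = 1+2+1+1+1+1+1+1+1+2+1 = 13, so the proportions are 0.07692, 0.15385, 0.07692, 0.07692, 0.07692, 0.07692, 0.07692, 0.07692, 0.07692, 0.15385, 0.07692 (working shown to 5 dp, full precision carried).
Each pᵢ ln pᵢ term: 0.07692×(-2.56495)=-0.19730, 0.15385×(-1.87180)=-0.28797, 0.07692×(-2.56495)=-0.19730, 0.07692×(-2.56495)=-0.19730, 0.07692×(-2.56495)=-0.19730, 0.07692×(-2.56495)=-0.19730, 0.07692×(-2.56495)=-0.19730, 0.07692×(-2.56495)=-0.19730, 0.07692×(-2.56495)=-0.19730, 0.15385×(-1.87180)=-0.28797, 0.07692×(-2.56495)=-0.19730.
Sum = -2.35167, so H' = 2.352.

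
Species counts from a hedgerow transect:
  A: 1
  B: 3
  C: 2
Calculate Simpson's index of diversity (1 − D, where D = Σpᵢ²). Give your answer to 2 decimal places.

Total N = 1+3+2 = 6, so the proportions are 0.1667, 0.5, 0.3333 (working shown to 4 dp, full precision carried).
D = 0.1667² + 0.5² + 0.3333² = 0.0278 + 0.2500 + 0.1111 = 0.3889.
So 1 − D = 0.6111, i.e. 0.61 to 2 decimal places.

0.61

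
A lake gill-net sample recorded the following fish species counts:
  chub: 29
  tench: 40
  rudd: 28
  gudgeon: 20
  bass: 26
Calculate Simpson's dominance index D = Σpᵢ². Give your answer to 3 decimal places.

Total N = 29+40+28+20+26 = 143, so the proportions are 0.2028, 0.27972, 0.1958, 0.13986, 0.18182 (working shown to 5 dp, full precision carried).
D = 0.2028² + 0.27972² + 0.1958² + 0.13986² + 0.18182² = 0.04113 + 0.07824 + 0.03834 + 0.01956 + 0.03306 = 0.21033.
To 3 decimal places, D = 0.210.

0.210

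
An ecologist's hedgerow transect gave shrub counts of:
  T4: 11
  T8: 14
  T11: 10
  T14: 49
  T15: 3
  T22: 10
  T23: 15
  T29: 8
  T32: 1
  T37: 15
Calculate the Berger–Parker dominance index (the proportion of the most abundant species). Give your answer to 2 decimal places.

0.36

Total N = 11+14+10+49+3+10+15+8+1+15 = 136, so the proportions are 0.0809, 0.1029, 0.0735, 0.3603, 0.0221, 0.0735, 0.1103, 0.0588, 0.0074, 0.1103 (working shown to 4 dp, full precision carried).
The largest proportion is 0.3603, i.e. d = 0.36 to 2 decimal places.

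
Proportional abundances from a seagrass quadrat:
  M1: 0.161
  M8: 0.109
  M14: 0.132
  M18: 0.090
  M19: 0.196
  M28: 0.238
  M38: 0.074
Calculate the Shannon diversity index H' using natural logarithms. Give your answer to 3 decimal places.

1.873

Each pᵢ ln pᵢ term (working shown to 5 dp, full precision carried): 0.161×(-1.82635)=-0.29404, 0.109×(-2.21641)=-0.24159, 0.132×(-2.02495)=-0.26729, 0.09×(-2.40795)=-0.21672, 0.196×(-1.62964)=-0.31941, 0.238×(-1.43548)=-0.34165, 0.074×(-2.60369)=-0.19267.
Sum = -1.87337, so H' = 1.873.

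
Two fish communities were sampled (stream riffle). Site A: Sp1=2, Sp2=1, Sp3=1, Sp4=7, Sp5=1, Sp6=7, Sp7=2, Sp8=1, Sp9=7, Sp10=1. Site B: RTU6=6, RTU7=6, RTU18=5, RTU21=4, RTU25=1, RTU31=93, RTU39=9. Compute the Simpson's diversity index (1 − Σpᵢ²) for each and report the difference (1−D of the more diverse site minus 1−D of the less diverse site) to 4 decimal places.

0.3974

Site A: N=30, proportions 0.066667, 0.033333, 0.033333, 0.233333, 0.033333, 0.233333, 0.066667, 0.033333, 0.233333, 0.033333, giving 1−D = 0.822222 (working shown to 6 dp, full precision carried).
Site B: N=124, proportions 0.048387, 0.048387, 0.040323, 0.032258, 0.008065, 0.75, 0.072581, giving 1−D = 0.424818.
Difference = |0.822222 − 0.424818| = 0.397404, i.e. 0.3974 to 4 decimal places.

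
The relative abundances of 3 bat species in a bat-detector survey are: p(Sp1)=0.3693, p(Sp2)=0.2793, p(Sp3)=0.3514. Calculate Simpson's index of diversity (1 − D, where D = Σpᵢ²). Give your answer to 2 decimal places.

0.66

D = 0.3693² + 0.2793² + 0.3514² = 0.1364 + 0.0780 + 0.1235 = 0.3379 (working shown to 4 dp, full precision carried).
So 1 − D = 0.6621, i.e. 0.66 to 2 decimal places.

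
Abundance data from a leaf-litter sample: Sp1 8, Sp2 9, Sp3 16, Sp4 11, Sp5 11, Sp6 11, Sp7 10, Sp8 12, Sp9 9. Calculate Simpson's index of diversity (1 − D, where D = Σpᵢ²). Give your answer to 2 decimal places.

Total N = 8+9+16+11+11+11+10+12+9 = 97, so the proportions are 0.0825, 0.0928, 0.1649, 0.1134, 0.1134, 0.1134, 0.1031, 0.1237, 0.0928 (working shown to 4 dp, full precision carried).
D = 0.0825² + 0.0928² + 0.1649² + 0.1134² + 0.1134² + 0.1134² + 0.1031² + 0.1237² + 0.0928² = 0.0068 + 0.0086 + 0.0272 + 0.0129 + 0.0129 + 0.0129 + 0.0106 + 0.0153 + 0.0086 = 0.1157.
So 1 − D = 0.8843, i.e. 0.88 to 2 decimal places.

0.88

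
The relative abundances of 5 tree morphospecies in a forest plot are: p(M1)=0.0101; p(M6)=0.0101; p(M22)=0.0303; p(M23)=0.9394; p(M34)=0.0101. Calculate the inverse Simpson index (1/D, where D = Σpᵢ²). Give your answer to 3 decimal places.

D = 0.0101² + 0.0101² + 0.0303² + 0.9394² + 0.0101² = 0.000102 + 0.000102 + 0.000918 + 0.882472 + 0.000102 = 0.883696 (working shown to 6 dp, full precision carried).
So 1/D = 1.13161, i.e. 1.132 to 3 decimal places.

1.132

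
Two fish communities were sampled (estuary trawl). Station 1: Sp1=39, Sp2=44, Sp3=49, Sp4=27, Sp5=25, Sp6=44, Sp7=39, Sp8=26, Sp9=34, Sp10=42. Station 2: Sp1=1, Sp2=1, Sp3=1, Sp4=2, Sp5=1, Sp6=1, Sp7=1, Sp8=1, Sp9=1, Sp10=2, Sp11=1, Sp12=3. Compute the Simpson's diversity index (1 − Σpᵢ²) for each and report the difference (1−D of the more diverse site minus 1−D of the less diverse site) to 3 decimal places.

Station 1: N=369, proportions 0.1056911, 0.1192412, 0.1327913, 0.0731707, 0.0677507, 0.1192412, 0.1056911, 0.0704607, 0.0921409, 0.1138211, giving 1−D = 0.8952343 (working shown to 7 dp, full precision carried).
Station 2: N=16, proportions 0.0625, 0.0625, 0.0625, 0.125, 0.0625, 0.0625, 0.0625, 0.0625, 0.0625, 0.125, 0.0625, 0.1875, giving 1−D = 0.8984375.
Difference = |0.8952343 − 0.8984375| = 0.0032032, i.e. 0.003 to 3 decimal places.

0.003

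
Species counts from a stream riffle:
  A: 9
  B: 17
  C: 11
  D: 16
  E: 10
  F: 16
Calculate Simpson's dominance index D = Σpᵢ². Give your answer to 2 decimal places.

0.18

Total N = 9+17+11+16+10+16 = 79, so the proportions are 0.1139, 0.2152, 0.1392, 0.2025, 0.1266, 0.2025 (working shown to 4 dp, full precision carried).
D = 0.1139² + 0.2152² + 0.1392² + 0.2025² + 0.1266² + 0.2025² = 0.0130 + 0.0463 + 0.0194 + 0.0410 + 0.0160 + 0.0410 = 0.1767.
To 2 decimal places, D = 0.18.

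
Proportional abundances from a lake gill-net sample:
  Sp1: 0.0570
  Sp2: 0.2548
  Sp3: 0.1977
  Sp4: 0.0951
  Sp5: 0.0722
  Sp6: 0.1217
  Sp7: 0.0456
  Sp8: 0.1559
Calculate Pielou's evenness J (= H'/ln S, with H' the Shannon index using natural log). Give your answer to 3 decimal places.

0.929

H' = −Σ pᵢ ln pᵢ = −((-0.16329) + (-0.34838) + (-0.32047) + (-0.22375) + (-0.18976) + (-0.25632) + (-0.14081) + (-0.28975)) = 1.93254 (working shown to 5 dp, full precision carried).
With S = 8 species, ln S = 2.07944, so J = 1.93254/2.07944 = 0.92935, i.e. 0.929 to 3 decimal places.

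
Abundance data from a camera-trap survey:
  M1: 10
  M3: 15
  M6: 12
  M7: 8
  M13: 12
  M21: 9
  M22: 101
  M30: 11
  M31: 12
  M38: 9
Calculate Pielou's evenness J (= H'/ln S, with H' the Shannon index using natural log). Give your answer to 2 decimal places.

Total N = 10+15+12+8+12+9+101+11+12+9 = 199, so the proportions are 0.0503, 0.0754, 0.0603, 0.0402, 0.0603, 0.0452, 0.5075, 0.0553, 0.0603, 0.0452 (working shown to 4 dp, full precision carried).
H' = −Σ pᵢ ln pᵢ = −((-0.1503) + (-0.1949) + (-0.1694) + (-0.1292) + (-0.1694) + (-0.1400) + (-0.3442) + (-0.1600) + (-0.1694) + (-0.1400)) = 1.7667.
With S = 10 species, ln S = 2.3026, so J = 1.7667/2.3026 = 0.7673, i.e. 0.77 to 2 decimal places.

0.77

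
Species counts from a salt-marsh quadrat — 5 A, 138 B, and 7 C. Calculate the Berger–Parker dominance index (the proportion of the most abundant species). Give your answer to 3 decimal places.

Total N = 5+138+7 = 150, so the proportions are 0.03333, 0.92, 0.04667 (working shown to 5 dp, full precision carried).
The largest proportion is 0.92, i.e. d = 0.920 to 3 decimal places.

0.920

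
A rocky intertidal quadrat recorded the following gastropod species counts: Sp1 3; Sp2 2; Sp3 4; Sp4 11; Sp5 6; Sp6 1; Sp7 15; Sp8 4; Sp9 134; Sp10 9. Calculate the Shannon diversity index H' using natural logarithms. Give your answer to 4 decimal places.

1.1698

Total N = 3+2+4+11+6+1+15+4+134+9 = 189, so the proportions are 0.015873, 0.010582, 0.021164, 0.058201, 0.031746, 0.005291, 0.079365, 0.021164, 0.708995, 0.047619 (working shown to 6 dp, full precision carried).
Each pᵢ ln pᵢ term: 0.015873×(-4.143135)=-0.065764, 0.010582×(-4.548600)=-0.048133, 0.021164×(-3.855453)=-0.081597, 0.058201×(-2.843852)=-0.165515, 0.031746×(-3.449988)=-0.109523, 0.005291×(-5.241747)=-0.027734, 0.079365×(-2.533697)=-0.201087, 0.021164×(-3.855453)=-0.081597, 0.708995×(-0.343907)=-0.243828, 0.047619×(-3.044522)=-0.144977.
Sum = -1.169757, so H' = 1.1698.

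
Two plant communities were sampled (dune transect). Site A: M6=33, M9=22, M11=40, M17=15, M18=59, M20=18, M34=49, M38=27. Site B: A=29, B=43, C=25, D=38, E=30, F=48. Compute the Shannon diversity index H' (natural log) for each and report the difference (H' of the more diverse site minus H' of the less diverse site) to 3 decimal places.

0.218

Site A: N=263, proportions 0.12548, 0.08365, 0.15209, 0.05703, 0.22433, 0.06844, 0.18631, 0.10266, giving H' = 1.98336 (working shown to 5 dp, full precision carried).
Site B: N=213, proportions 0.13615, 0.20188, 0.11737, 0.1784, 0.14085, 0.22535, giving H' = 1.76534.
Difference = |1.98336 − 1.76534| = 0.21802, i.e. 0.218 to 3 decimal places.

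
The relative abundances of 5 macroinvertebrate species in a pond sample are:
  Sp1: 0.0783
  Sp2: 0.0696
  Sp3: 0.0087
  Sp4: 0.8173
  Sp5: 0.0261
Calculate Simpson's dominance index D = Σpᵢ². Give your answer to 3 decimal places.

0.680

D = 0.0783² + 0.0696² + 0.0087² + 0.8173² + 0.0261² = 0.00613 + 0.00484 + 0.00008 + 0.66798 + 0.00068 = 0.67971 (working shown to 5 dp, full precision carried).
To 3 decimal places, D = 0.680.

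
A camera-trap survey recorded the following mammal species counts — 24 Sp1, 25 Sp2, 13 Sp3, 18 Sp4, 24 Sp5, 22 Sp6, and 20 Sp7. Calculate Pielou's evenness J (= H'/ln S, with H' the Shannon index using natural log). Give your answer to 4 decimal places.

0.9901

Total N = 24+25+13+18+24+22+20 = 146, so the proportions are 0.164384, 0.171233, 0.089041, 0.123288, 0.164384, 0.150685, 0.136986 (working shown to 6 dp, full precision carried).
H' = −Σ pᵢ ln pᵢ = −((-0.296803) + (-0.302180) + (-0.215360) + (-0.258070) + (-0.296803) + (-0.285181) + (-0.272312)) = 1.926709.
With S = 7 species, ln S = 1.945910, so J = 1.926709/1.945910 = 0.990132, i.e. 0.9901 to 4 decimal places.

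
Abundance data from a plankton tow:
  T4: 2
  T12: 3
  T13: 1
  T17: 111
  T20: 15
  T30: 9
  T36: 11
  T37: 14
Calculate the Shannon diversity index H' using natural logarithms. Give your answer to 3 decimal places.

1.189

Total N = 2+3+1+111+15+9+11+14 = 166, so the proportions are 0.01205, 0.01807, 0.00602, 0.66867, 0.09036, 0.05422, 0.06627, 0.08434 (working shown to 5 dp, full precision carried).
Each pᵢ ln pᵢ term: 0.01205×(-4.41884)=-0.05324, 0.01807×(-4.01338)=-0.07253, 0.00602×(-5.11199)=-0.03080, 0.66867×(-0.40246)=-0.26911, 0.09036×(-2.40394)=-0.21722, 0.05422×(-2.91476)=-0.15803, 0.06627×(-2.71409)=-0.17985, 0.08434×(-2.47293)=-0.20856.
Sum = -1.18934, so H' = 1.189.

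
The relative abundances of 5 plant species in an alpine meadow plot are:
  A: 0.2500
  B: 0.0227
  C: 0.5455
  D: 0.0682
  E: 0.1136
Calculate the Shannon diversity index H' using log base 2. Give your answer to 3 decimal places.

1.722

Each pᵢ log₂ pᵢ term (working shown to 5 dp, full precision carried): 0.25×(-2.00000)=-0.50000, 0.0227×(-5.46116)=-0.12397, 0.5455×(-0.87435)=-0.47696, 0.0682×(-3.87408)=-0.26421, 0.1136×(-3.13797)=-0.35647.
Sum = -1.72161, so H' = 1.722.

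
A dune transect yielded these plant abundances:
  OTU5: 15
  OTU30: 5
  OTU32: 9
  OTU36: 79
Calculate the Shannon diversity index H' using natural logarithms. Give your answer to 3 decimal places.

Total N = 15+5+9+79 = 108, so the proportions are 0.13889, 0.0463, 0.08333, 0.73148 (working shown to 5 dp, full precision carried).
Each pᵢ ln pᵢ term: 0.13889×(-1.97408)=-0.27418, 0.0463×(-3.07269)=-0.14225, 0.08333×(-2.48491)=-0.20708, 0.73148×(-0.31268)=-0.22872.
Sum = -0.85223, so H' = 0.852.

0.852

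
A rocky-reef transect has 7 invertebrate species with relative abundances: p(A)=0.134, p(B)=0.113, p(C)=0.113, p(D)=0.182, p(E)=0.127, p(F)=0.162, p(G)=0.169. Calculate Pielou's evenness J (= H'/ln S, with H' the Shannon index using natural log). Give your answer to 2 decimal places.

0.99

H' = −Σ pᵢ ln pᵢ = −((-0.2693) + (-0.2464) + (-0.2464) + (-0.3101) + (-0.2621) + (-0.2949) + (-0.3005)) = 1.9296 (working shown to 4 dp, full precision carried).
With S = 7 species, ln S = 1.9459, so J = 1.9296/1.9459 = 0.9916, i.e. 0.99 to 2 decimal places.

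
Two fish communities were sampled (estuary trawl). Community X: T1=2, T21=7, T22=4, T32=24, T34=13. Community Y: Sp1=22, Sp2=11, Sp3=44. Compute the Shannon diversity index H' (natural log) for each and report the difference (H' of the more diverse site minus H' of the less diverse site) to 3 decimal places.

0.353

Community X: N=50, proportions 0.04, 0.14, 0.08, 0.48, 0.26, giving H' = 1.30861 (working shown to 5 dp, full precision carried).
Community Y: N=77, proportions 0.28571, 0.14286, 0.57143, giving H' = 0.95570.
Difference = |1.30861 − 0.95570| = 0.35291, i.e. 0.353 to 3 decimal places.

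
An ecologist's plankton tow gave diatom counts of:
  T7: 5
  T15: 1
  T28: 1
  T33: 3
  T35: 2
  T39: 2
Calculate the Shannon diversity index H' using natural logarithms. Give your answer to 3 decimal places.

1.631

Total N = 5+1+1+3+2+2 = 14, so the proportions are 0.35714, 0.07143, 0.07143, 0.21429, 0.14286, 0.14286 (working shown to 5 dp, full precision carried).
Each pᵢ ln pᵢ term: 0.35714×(-1.02962)=-0.36772, 0.07143×(-2.63906)=-0.18850, 0.07143×(-2.63906)=-0.18850, 0.21429×(-1.54045)=-0.33010, 0.14286×(-1.94591)=-0.27799, 0.14286×(-1.94591)=-0.27799.
Sum = -1.63080, so H' = 1.631.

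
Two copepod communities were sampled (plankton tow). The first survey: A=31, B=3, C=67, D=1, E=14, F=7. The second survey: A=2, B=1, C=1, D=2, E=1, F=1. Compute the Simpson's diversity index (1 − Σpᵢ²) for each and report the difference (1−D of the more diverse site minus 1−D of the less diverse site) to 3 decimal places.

0.190

The first survey: N=123, proportions 0.25203, 0.02439, 0.54472, 0.00813, 0.11382, 0.05691, giving 1−D = 0.62291 (working shown to 5 dp, full precision carried).
The second survey: N=8, proportions 0.25, 0.125, 0.125, 0.25, 0.125, 0.125, giving 1−D = 0.81250.
Difference = |0.62291 − 0.81250| = 0.18959, i.e. 0.190 to 3 decimal places.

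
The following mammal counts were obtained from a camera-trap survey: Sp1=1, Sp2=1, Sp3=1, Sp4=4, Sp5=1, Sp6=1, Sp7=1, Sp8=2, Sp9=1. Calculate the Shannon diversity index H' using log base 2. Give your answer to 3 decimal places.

Total N = 1+1+1+4+1+1+1+2+1 = 13, so the proportions are 0.07692, 0.07692, 0.07692, 0.30769, 0.07692, 0.07692, 0.07692, 0.15385, 0.07692 (working shown to 5 dp, full precision carried).
Each pᵢ log₂ pᵢ term: 0.07692×(-3.70044)=-0.28465, 0.07692×(-3.70044)=-0.28465, 0.07692×(-3.70044)=-0.28465, 0.30769×(-1.70044)=-0.52321, 0.07692×(-3.70044)=-0.28465, 0.07692×(-3.70044)=-0.28465, 0.07692×(-3.70044)=-0.28465, 0.15385×(-2.70044)=-0.41545, 0.07692×(-3.70044)=-0.28465.
Sum = -2.93121, so H' = 2.931.

2.931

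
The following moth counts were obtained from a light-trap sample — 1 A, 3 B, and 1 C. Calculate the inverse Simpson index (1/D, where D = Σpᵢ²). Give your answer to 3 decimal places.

2.273

Total N = 1+3+1 = 5, so the proportions are 0.2, 0.6, 0.2 (working shown to 6 dp, full precision carried).
D = 0.2² + 0.6² + 0.2² = 0.040000 + 0.360000 + 0.040000 = 0.440000.
So 1/D = 2.27273, i.e. 2.273 to 3 decimal places.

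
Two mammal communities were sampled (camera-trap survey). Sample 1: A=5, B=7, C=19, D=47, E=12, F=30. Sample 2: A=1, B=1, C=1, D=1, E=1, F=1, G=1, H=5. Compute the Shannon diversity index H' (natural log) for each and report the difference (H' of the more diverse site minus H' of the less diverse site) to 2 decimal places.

0.28

Sample 1: N=120, proportions 0.0416667, 0.0583333, 0.1583333, 0.3916667, 0.1, 0.25, giving H' = 1.5339531 (working shown to 7 dp, full precision carried).
Sample 2: N=12, proportions 0.0833333, 0.0833333, 0.0833333, 0.0833333, 0.0833333, 0.0833333, 0.0833333, 0.4166667, giving H' = 1.8143075.
Difference = |1.5339531 − 1.8143075| = 0.2803544, i.e. 0.28 to 2 decimal places.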